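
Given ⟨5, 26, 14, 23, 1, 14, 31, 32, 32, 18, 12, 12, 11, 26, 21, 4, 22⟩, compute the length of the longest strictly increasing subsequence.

Scanning left to right, the best length ending at each element is: 5→1, 26→2, 14→2, 23→3, 1→1, 14→2, 31→4, 32→5, 32→5, 18→3, 12→2, 12→2, 11→2, 26→4, 21→4, 4→2, 22→5.
So the longest increasing subsequence has length 5, e.g. 5, 14, 23, 31, 32.

5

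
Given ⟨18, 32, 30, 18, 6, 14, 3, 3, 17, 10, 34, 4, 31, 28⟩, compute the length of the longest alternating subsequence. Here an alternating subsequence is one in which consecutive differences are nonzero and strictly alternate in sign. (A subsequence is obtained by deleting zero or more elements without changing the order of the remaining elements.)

11

Track the best alternating length ending on an up-step vs a down-step at each position: up/down = 1/1, 2/1, 2/3, 1/3, 1/3, 4/3, 1/5, 1/5, 6/3, 6/7, 8/1, 6/9, 10/9, 10/11.
The maximum over both is 11; one such subsequence is 18, 32, 6, 14, 3, 17, 10, 34, 4, 31, 28.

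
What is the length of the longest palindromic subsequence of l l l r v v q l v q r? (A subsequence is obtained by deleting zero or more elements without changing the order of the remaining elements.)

5

One longest palindromic subsequence is rqvqr (positions 4,7,9,10,11); it reads the same forward and backward, and the interval DP gives dp[1][11] = 5.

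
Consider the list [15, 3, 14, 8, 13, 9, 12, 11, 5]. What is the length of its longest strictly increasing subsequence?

One longest increasing subsequence is 3, 8, 9, 12 (positions 2,4,6,7), of length 4; no longer one exists.

4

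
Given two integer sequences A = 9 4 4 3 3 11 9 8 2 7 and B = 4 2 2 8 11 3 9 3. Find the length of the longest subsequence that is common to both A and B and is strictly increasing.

2

For each value that appears in both, track the longest common increasing run ending there.
The best achievable length is 2; one witness is 4, 8 (A-positions 2,8, B-positions 1,4).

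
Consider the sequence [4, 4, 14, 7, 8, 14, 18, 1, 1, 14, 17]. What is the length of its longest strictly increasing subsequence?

5

Scanning left to right, the best length ending at each element is: 4→1, 4→1, 14→2, 7→2, 8→3, 14→4, 18→5, 1→1, 1→1, 14→4, 17→5.
So the longest increasing subsequence has length 5, e.g. 4, 7, 8, 14, 18.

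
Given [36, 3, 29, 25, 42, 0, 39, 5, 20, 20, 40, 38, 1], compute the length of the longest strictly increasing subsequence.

One longest increasing subsequence is 3, 29, 39, 40 (positions 2,3,7,11), of length 4; no longer one exists.

4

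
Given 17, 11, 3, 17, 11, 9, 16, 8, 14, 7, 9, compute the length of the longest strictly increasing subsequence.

Scanning left to right, the best length ending at each element is: 17→1, 11→1, 3→1, 17→2, 11→2, 9→2, 16→3, 8→2, 14→3, 7→2, 9→3.
So the longest increasing subsequence has length 3, e.g. 3, 11, 16.

3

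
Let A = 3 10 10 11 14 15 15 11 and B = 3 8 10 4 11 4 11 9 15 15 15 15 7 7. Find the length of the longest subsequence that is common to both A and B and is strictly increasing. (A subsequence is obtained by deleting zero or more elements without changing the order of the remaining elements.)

4

For each value that appears in both, track the longest common increasing run ending there.
The best achievable length is 4; one witness is 3, 10, 11, 15 (A-positions 1,2,4,6, B-positions 1,3,5,9).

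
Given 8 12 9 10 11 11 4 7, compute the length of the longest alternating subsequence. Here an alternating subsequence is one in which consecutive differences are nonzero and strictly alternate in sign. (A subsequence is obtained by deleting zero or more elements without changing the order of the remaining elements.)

A longest alternating subsequence is 8, 12, 9, 10, 4, 7 (positions 1,2,3,4,7,8); its 5 consecutive differences strictly alternate in sign, and length 6 is optimal.

6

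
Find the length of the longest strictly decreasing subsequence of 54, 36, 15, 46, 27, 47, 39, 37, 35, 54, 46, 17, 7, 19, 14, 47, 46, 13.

Let dp[i] be the longest decreasing subsequence ending at position i. Then dp = [1, 2, 3, 2, 3, 2, 3, 4, 5, 1, 3, 6, 7, 6, 7, 2, 3, 8].
The maximum is 8; one witness is 54, 46, 39, 37, 35, 17, 14, 13 at positions 1,4,7,8,9,12,15,18.

8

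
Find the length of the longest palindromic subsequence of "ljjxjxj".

Using dp[i][j] = 2 + dp[i+1][j−1] if the ends match, else max(dp[i+1][j], dp[i][j−1]):
dp[1][7] = 5. A witness is jxjxj at positions 2,4,5,6,7.

5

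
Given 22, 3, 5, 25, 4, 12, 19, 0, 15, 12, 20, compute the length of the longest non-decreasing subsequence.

5

Let dp[i] be the longest non-decreasing subsequence ending at position i. Then dp = [1, 1, 2, 3, 2, 3, 4, 1, 4, 4, 5].
The maximum is 5; one witness is 3, 5, 12, 19, 20 at positions 2,3,6,7,11.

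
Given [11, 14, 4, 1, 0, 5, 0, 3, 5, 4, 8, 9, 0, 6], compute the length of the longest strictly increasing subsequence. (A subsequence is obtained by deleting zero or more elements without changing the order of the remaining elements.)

5

One longest increasing subsequence is 1, 3, 5, 8, 9 (positions 4,8,9,11,12), of length 5; no longer one exists.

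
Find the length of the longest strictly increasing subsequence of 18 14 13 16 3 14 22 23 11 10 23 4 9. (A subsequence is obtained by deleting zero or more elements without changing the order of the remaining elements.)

4

One longest increasing subsequence is 14, 16, 22, 23 (positions 2,4,7,8), of length 4; no longer one exists.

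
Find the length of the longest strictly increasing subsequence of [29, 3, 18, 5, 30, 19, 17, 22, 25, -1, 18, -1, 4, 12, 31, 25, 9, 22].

One longest increasing subsequence is 3, 18, 19, 22, 25, 31 (positions 2,3,6,8,9,15), of length 6; no longer one exists.

6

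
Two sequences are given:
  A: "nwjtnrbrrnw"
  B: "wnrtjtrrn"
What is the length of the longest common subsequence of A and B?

6

A longest common subsequence is njtrrn (length 6); the LCS DP confirms no longer common subsequence exists.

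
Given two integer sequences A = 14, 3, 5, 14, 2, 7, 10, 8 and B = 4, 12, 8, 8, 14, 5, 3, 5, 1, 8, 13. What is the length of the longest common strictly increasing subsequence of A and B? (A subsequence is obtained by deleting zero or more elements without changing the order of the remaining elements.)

For each value that appears in both, track the longest common increasing run ending there.
The best achievable length is 3; one witness is 3, 5, 8 (A-positions 2,3,8, B-positions 7,8,10).

3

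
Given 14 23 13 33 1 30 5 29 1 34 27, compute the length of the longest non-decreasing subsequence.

One longest non-decreasing subsequence is 14, 23, 33, 34 (positions 1,2,4,10), of length 4; no longer one exists.

4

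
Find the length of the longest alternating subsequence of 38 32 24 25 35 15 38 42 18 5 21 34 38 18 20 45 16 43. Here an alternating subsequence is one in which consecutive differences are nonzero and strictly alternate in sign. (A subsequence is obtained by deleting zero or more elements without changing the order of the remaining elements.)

A longest alternating subsequence is 38, 24, 25, 15, 38, 18, 21, 18, 20, 16, 43 (positions 1,3,4,6,7,9,11,14,15,17,18); its 10 consecutive differences strictly alternate in sign, and length 11 is optimal.

11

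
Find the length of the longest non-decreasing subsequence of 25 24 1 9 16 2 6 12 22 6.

5

One longest non-decreasing subsequence is 1, 2, 6, 12, 22 (positions 3,6,7,8,9), of length 5; no longer one exists.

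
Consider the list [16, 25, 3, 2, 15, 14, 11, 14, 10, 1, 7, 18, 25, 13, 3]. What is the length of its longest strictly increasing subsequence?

5

Let dp[i] be the longest increasing subsequence ending at position i. Then dp = [1, 2, 1, 1, 2, 2, 2, 3, 2, 1, 2, 4, 5, 3, 2].
The maximum is 5; one witness is 3, 11, 14, 18, 25 at positions 3,7,8,12,13.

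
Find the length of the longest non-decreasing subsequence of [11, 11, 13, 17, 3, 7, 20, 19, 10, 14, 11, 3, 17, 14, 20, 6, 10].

One longest non-decreasing subsequence is 11, 11, 13, 17, 20, 20 (positions 1,2,3,4,7,15), of length 6; no longer one exists.

6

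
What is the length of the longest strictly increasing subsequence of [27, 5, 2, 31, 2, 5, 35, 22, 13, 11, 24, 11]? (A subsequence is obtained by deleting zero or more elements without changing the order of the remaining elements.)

One longest increasing subsequence is 2, 5, 22, 24 (positions 3,6,8,11), of length 4; no longer one exists.

4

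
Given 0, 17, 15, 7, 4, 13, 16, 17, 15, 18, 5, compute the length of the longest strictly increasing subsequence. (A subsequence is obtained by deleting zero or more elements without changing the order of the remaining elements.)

Scanning left to right, the best length ending at each element is: 0→1, 17→2, 15→2, 7→2, 4→2, 13→3, 16→4, 17→5, 15→4, 18→6, 5→3.
So the longest increasing subsequence has length 6, e.g. 0, 7, 13, 16, 17, 18.

6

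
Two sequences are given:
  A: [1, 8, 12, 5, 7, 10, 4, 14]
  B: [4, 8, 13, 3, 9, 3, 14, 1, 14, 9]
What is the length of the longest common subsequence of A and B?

2

A longest common subsequence is 1, 14 (length 2); the LCS DP confirms no longer common subsequence exists.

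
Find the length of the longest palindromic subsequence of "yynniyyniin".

6

One longest palindromic subsequence is niyyin (positions 3,5,6,7,10,11); it reads the same forward and backward, and the interval DP gives dp[1][11] = 6.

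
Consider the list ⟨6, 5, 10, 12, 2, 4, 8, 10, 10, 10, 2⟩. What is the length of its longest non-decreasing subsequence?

Scanning left to right, the best length ending at each element is: 6→1, 5→1, 10→2, 12→3, 2→1, 4→2, 8→3, 10→4, 10→5, 10→6, 2→2.
So the longest non-decreasing subsequence has length 6, e.g. 2, 4, 8, 10, 10, 10.

6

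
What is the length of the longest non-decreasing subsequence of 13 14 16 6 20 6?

4

Let dp[i] be the longest non-decreasing subsequence ending at position i. Then dp = [1, 2, 3, 1, 4, 2].
The maximum is 4; one witness is 13, 14, 16, 20 at positions 1,2,3,5.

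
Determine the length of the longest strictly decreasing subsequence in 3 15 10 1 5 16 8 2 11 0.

5

Scanning left to right, the best length ending at each element is: 3→1, 15→1, 10→2, 1→3, 5→3, 16→1, 8→3, 2→4, 11→2, 0→5.
So the longest decreasing subsequence has length 5, e.g. 15, 10, 5, 2, 0.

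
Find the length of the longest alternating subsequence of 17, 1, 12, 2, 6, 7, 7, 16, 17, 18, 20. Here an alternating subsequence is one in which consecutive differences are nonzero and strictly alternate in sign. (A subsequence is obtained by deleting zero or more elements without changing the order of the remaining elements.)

Track the best alternating length ending on an up-step vs a down-step at each position: up/down = 1/1, 1/2, 3/2, 3/4, 5/4, 5/4, 5/4, 5/2, 5/1, 5/1, 5/1.
The maximum over both is 5; one such subsequence is 17, 1, 12, 2, 6.

5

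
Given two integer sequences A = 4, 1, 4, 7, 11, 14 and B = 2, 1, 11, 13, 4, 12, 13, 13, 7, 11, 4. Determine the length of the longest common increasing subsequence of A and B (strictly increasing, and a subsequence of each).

For each value that appears in both, track the longest common increasing run ending there.
The best achievable length is 4; one witness is 1, 4, 7, 11 (A-positions 2,3,4,5, B-positions 2,5,9,10).

4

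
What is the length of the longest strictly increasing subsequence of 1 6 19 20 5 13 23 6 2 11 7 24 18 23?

Scanning left to right, the best length ending at each element is: 1→1, 6→2, 19→3, 20→4, 5→2, 13→3, 23→5, 6→3, 2→2, 11→4, 7→4, 24→6, 18→5, 23→6.
So the longest increasing subsequence has length 6, e.g. 1, 6, 19, 20, 23, 24.

6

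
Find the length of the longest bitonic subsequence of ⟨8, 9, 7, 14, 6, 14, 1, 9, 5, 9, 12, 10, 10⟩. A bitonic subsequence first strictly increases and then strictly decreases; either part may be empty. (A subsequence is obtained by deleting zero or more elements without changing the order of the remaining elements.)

One longest bitonic subsequence is 8, 9, 7, 6, 5 (positions 1,2,3,5,9): it rises to 9 then falls. Length 5 is optimal.

5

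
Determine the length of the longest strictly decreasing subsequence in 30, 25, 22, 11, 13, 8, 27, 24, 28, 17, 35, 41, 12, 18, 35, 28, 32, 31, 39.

5

Let dp[i] be the longest decreasing subsequence ending at position i. Then dp = [1, 2, 3, 4, 4, 5, 2, 3, 2, 4, 1, 1, 5, 4, 2, 3, 3, 4, 2].
The maximum is 5; one witness is 30, 25, 22, 11, 8 at positions 1,2,3,4,6.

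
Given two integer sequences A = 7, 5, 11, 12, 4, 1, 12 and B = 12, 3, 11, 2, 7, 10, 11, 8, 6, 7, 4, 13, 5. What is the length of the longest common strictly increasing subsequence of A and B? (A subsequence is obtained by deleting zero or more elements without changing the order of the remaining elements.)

2

A longest common strictly increasing subsequence is 7, 11 (length 2); it appears in order in both A and B, and no longer such subsequence exists.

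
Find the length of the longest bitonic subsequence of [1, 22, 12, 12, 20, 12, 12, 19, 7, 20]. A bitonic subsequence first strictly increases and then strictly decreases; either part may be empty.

5

Let inc[i] be the LIS ending at i and dec[i] the longest strictly decreasing subsequence starting at i. inc = [1, 2, 2, 2, 3, 2, 2, 3, 2, 4], dec = [1, 4, 2, 2, 3, 2, 2, 2, 1, 1].
max_i inc[i]+dec[i]−1 = 5, with one witness 1, 22, 20, 19, 7.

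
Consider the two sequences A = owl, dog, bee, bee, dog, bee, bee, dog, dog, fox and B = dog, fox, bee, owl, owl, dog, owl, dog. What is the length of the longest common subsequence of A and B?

Backtracking the LCS table gives one alignment: dog (A2,B1) → bee (A3,B3) → dog (A5,B6) → dog (A9,B8).
So the longest common subsequence has length 4.

4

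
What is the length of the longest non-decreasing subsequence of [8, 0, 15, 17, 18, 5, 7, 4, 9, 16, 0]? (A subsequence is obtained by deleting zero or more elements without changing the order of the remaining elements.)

Let dp[i] be the longest non-decreasing subsequence ending at position i. Then dp = [1, 1, 2, 3, 4, 2, 3, 2, 4, 5, 2].
The maximum is 5; one witness is 0, 5, 7, 9, 16 at positions 2,6,7,9,10.

5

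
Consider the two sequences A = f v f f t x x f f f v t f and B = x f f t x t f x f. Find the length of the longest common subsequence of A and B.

Backtracking the LCS table gives one alignment: f (A3,B2) → f (A4,B3) → t (A5,B4) → x (A6,B5) → x (A7,B8) → f (A13,B9).
So the longest common subsequence has length 6.

6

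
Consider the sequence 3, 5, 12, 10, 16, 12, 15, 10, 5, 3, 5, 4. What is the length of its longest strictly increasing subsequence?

One longest increasing subsequence is 3, 5, 10, 12, 15 (positions 1,2,4,6,7), of length 5; no longer one exists.

5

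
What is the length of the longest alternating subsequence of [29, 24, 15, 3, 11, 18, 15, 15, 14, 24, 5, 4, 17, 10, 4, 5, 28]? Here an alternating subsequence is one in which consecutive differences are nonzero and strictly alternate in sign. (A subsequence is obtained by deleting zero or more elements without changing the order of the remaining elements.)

A longest alternating subsequence is 29, 15, 18, 15, 24, 5, 17, 4, 5 (positions 1,3,6,7,10,11,13,15,16); its 8 consecutive differences strictly alternate in sign, and length 9 is optimal.

9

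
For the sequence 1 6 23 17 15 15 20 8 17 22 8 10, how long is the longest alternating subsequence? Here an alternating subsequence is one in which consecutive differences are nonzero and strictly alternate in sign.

8

Track the best alternating length ending on an up-step vs a down-step at each position: up/down = 1/1, 2/1, 2/1, 2/3, 2/3, 2/3, 4/3, 2/5, 6/5, 6/3, 2/7, 8/7.
The maximum over both is 8; one such subsequence is 1, 23, 17, 20, 8, 17, 8, 10.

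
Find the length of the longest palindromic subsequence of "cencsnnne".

6

One longest palindromic subsequence is ennnne (positions 2,3,6,7,8,9); it reads the same forward and backward, and the interval DP gives dp[1][9] = 6.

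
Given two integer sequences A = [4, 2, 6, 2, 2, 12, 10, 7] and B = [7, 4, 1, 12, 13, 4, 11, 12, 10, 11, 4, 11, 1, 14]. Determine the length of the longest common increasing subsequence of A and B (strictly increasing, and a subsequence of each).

2

For each value that appears in both, track the longest common increasing run ending there.
The best achievable length is 2; one witness is 4, 12 (A-positions 1,6, B-positions 2,4).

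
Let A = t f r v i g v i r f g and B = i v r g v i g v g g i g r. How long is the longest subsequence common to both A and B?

7

A longest common subsequence is rvigvir (length 7); the LCS DP confirms no longer common subsequence exists.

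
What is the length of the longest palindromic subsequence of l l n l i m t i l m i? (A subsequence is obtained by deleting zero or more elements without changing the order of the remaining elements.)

Using dp[i][j] = 2 + dp[i+1][j−1] if the ends match, else max(dp[i+1][j], dp[i][j−1]):
dp[1][11] = 5. A witness is imlmi at positions 5,6,9,10,11.

5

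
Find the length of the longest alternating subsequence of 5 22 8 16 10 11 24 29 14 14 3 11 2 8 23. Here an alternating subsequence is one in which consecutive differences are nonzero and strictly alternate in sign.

10

Track the best alternating length ending on an up-step vs a down-step at each position: up/down = 1/1, 2/1, 2/3, 4/3, 4/5, 6/5, 6/1, 6/1, 6/7, 6/7, 1/7, 8/7, 1/9, 10/9, 10/7.
The maximum over both is 10; one such subsequence is 5, 22, 8, 16, 10, 11, 3, 11, 2, 8.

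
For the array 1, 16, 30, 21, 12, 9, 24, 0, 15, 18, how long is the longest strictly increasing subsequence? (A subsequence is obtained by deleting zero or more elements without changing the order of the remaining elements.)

One longest increasing subsequence is 1, 16, 21, 24 (positions 1,2,4,7), of length 4; no longer one exists.

4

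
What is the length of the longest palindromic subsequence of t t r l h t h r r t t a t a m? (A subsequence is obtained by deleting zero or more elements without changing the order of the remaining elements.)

9

One longest palindromic subsequence is ttrhthrtt (positions 1,2,3,5,6,7,9,11,13); it reads the same forward and backward, and the interval DP gives dp[1][15] = 9.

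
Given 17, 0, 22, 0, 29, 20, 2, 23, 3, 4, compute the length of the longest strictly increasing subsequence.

Let dp[i] be the longest increasing subsequence ending at position i. Then dp = [1, 1, 2, 1, 3, 2, 2, 3, 3, 4].
The maximum is 4; one witness is 0, 2, 3, 4 at positions 2,7,9,10.

4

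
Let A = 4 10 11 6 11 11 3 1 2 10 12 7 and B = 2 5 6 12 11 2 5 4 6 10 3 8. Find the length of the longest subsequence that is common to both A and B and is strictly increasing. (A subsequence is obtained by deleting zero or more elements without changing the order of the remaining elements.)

3

For each value that appears in both, track the longest common increasing run ending there.
The best achievable length is 3; one witness is 4, 6, 10 (A-positions 1,4,10, B-positions 8,9,10).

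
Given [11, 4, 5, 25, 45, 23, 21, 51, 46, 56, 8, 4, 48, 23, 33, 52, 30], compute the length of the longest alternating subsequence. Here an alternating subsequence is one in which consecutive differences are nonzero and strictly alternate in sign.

12

A longest alternating subsequence is 11, 4, 25, 23, 51, 46, 56, 8, 48, 23, 33, 30 (positions 1,2,4,6,8,9,10,11,13,14,15,17); its 11 consecutive differences strictly alternate in sign, and length 12 is optimal.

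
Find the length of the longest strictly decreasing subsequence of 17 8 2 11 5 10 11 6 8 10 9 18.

Let dp[i] be the longest decreasing subsequence ending at position i. Then dp = [1, 2, 3, 2, 3, 3, 2, 4, 4, 3, 4, 1].
The maximum is 4; one witness is 17, 11, 10, 6 at positions 1,4,6,8.

4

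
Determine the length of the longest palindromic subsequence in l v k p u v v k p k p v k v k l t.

11

One longest palindromic subsequence is lkvkpkpkvkl (positions 1,3,6,8,9,10,11,13,14,15,16); it reads the same forward and backward, and the interval DP gives dp[1][17] = 11.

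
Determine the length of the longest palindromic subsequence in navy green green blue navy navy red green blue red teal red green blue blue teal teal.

One longest palindromic subsequence is blue blue red teal red blue blue (positions 4,9,10,11,12,14,15); it reads the same forward and backward, and the interval DP gives dp[1][17] = 7.

7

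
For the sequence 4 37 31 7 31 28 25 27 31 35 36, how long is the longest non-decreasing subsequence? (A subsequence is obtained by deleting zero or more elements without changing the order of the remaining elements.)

One longest non-decreasing subsequence is 4, 7, 25, 27, 31, 35, 36 (positions 1,4,7,8,9,10,11), of length 7; no longer one exists.

7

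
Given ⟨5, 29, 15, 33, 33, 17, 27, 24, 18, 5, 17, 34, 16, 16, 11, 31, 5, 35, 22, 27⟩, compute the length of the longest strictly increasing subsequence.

6

Scanning left to right, the best length ending at each element is: 5→1, 29→2, 15→2, 33→3, 33→3, 17→3, 27→4, 24→4, 18→4, 5→1, 17→3, 34→5, 16→3, 16→3, 11→2, 31→5, 5→1, 35→6, 22→5, 27→6.
So the longest increasing subsequence has length 6, e.g. 5, 15, 17, 27, 34, 35.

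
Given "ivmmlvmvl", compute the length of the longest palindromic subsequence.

One longest palindromic subsequence is lvmvl (positions 5,6,7,8,9); it reads the same forward and backward, and the interval DP gives dp[1][9] = 5.

5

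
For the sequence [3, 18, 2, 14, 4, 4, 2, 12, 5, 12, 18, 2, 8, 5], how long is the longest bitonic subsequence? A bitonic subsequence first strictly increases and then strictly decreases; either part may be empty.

7

Let inc[i] be the LIS ending at i and dec[i] the longest strictly decreasing subsequence starting at i. inc = [1, 2, 1, 2, 2, 2, 1, 3, 3, 4, 5, 1, 4, 3], dec = [2, 5, 1, 4, 2, 2, 1, 3, 2, 3, 3, 1, 2, 1].
max_i inc[i]+dec[i]−1 = 7, with one witness 3, 4, 5, 12, 18, 8, 5.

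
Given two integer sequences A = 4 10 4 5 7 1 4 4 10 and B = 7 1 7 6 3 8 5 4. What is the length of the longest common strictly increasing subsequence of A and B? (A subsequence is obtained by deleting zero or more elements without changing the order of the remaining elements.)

A longest common strictly increasing subsequence is 1, 4 (length 2); it appears in order in both A and B, and no longer such subsequence exists.

2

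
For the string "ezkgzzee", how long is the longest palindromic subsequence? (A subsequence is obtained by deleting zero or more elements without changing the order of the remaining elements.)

One longest palindromic subsequence is ezzze (positions 1,2,5,6,8); it reads the same forward and backward, and the interval DP gives dp[1][8] = 5.

5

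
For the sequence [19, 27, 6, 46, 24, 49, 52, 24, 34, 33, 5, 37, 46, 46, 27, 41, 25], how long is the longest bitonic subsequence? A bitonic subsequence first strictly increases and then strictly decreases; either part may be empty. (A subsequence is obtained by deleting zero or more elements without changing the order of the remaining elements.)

One longest bitonic subsequence is 19, 27, 46, 49, 52, 34, 33, 27, 25 (positions 1,2,4,6,7,9,10,15,17): it rises to 52 then falls. Length 9 is optimal.

9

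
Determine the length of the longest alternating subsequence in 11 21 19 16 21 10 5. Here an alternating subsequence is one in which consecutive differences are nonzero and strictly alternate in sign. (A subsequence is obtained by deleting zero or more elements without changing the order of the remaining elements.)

5

A longest alternating subsequence is 11, 21, 19, 21, 10 (positions 1,2,3,5,6); its 4 consecutive differences strictly alternate in sign, and length 5 is optimal.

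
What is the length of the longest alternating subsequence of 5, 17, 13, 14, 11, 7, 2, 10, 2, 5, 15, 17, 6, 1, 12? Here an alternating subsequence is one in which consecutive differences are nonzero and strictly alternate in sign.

10

A longest alternating subsequence is 5, 17, 13, 14, 7, 10, 2, 15, 6, 12 (positions 1,2,3,4,6,8,9,11,13,15); its 9 consecutive differences strictly alternate in sign, and length 10 is optimal.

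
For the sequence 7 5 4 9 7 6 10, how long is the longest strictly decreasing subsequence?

3

Let dp[i] be the longest decreasing subsequence ending at position i. Then dp = [1, 2, 3, 1, 2, 3, 1].
The maximum is 3; one witness is 7, 5, 4 at positions 1,2,3.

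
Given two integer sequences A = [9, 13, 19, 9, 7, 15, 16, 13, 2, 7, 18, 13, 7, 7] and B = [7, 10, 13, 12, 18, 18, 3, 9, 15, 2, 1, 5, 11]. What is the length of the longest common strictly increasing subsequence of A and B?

For each value that appears in both, track the longest common increasing run ending there.
The best achievable length is 3; one witness is 7, 13, 18 (A-positions 5,8,11, B-positions 1,3,5).

3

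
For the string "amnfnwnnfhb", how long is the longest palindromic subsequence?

5

One longest palindromic subsequence is fnnnf (positions 4,5,7,8,9); it reads the same forward and backward, and the interval DP gives dp[1][11] = 5.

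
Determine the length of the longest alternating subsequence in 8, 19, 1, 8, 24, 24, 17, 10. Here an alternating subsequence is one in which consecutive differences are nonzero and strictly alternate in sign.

A longest alternating subsequence is 8, 19, 1, 24, 17 (positions 1,2,3,5,7); its 4 consecutive differences strictly alternate in sign, and length 5 is optimal.

5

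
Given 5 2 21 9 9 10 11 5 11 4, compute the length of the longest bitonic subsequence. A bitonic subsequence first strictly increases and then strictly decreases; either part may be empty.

6

Let inc[i] be the LIS ending at i and dec[i] the longest strictly decreasing subsequence starting at i. inc = [1, 1, 2, 2, 2, 3, 4, 2, 4, 2], dec = [2, 1, 4, 3, 3, 3, 3, 2, 2, 1].
max_i inc[i]+dec[i]−1 = 6, with one witness 5, 9, 10, 11, 5, 4.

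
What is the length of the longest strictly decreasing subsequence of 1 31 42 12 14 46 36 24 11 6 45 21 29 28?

Let dp[i] be the longest decreasing subsequence ending at position i. Then dp = [1, 1, 1, 2, 2, 1, 2, 3, 4, 5, 2, 4, 3, 4].
The maximum is 5; one witness is 42, 36, 24, 11, 6 at positions 3,7,8,9,10.

5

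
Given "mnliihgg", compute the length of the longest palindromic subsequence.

One longest palindromic subsequence is gg (positions 7,8); it reads the same forward and backward, and the interval DP gives dp[1][8] = 2.

2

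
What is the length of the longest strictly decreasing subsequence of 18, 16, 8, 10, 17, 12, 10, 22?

One longest decreasing subsequence is 18, 16, 12, 10 (positions 1,2,6,7), of length 4; no longer one exists.

4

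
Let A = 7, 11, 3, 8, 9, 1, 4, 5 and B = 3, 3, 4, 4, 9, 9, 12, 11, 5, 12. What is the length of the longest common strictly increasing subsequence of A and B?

For each value that appears in both, track the longest common increasing run ending there.
The best achievable length is 3; one witness is 3, 4, 5 (A-positions 3,7,8, B-positions 1,3,9).

3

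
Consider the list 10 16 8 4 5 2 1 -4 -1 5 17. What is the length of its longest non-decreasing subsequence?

4

Let dp[i] be the longest non-decreasing subsequence ending at position i. Then dp = [1, 2, 1, 1, 2, 1, 1, 1, 2, 3, 4].
The maximum is 4; one witness is 4, 5, 5, 17 at positions 4,5,10,11.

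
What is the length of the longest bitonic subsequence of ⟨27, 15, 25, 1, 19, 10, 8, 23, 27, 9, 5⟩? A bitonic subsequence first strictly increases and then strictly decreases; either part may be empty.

One longest bitonic subsequence is 27, 25, 19, 10, 9, 5 (positions 1,3,5,6,10,11): it rises to 27 then falls. Length 6 is optimal.

6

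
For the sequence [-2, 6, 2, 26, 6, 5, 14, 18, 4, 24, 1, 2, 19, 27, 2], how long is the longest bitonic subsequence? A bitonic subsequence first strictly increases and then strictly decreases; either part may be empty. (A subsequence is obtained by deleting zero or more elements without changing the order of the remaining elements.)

8

One longest bitonic subsequence is -2, 2, 6, 14, 18, 24, 19, 2 (positions 1,3,5,7,8,10,13,15): it rises to 24 then falls. Length 8 is optimal.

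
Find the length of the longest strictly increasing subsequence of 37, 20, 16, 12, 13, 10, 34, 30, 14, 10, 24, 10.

Let dp[i] be the longest increasing subsequence ending at position i. Then dp = [1, 1, 1, 1, 2, 1, 3, 3, 3, 1, 4, 1].
The maximum is 4; one witness is 12, 13, 14, 24 at positions 4,5,9,11.

4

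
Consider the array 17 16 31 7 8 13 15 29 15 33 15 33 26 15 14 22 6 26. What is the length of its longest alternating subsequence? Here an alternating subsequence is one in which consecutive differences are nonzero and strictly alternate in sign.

13

Track the best alternating length ending on an up-step vs a down-step at each position: up/down = 1/1, 1/2, 3/1, 1/4, 5/4, 5/4, 5/4, 5/4, 5/6, 7/1, 5/8, 9/1, 9/10, 5/10, 5/10, 11/10, 1/12, 13/10.
The maximum over both is 13; one such subsequence is 17, 16, 31, 7, 29, 15, 33, 15, 33, 15, 22, 6, 26.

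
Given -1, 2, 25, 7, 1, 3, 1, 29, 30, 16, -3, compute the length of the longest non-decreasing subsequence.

One longest non-decreasing subsequence is -1, 2, 25, 29, 30 (positions 1,2,3,8,9), of length 5; no longer one exists.

5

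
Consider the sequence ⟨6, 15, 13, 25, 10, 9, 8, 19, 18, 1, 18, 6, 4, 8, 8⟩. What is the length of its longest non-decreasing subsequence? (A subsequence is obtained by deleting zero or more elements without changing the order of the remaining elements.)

Scanning left to right, the best length ending at each element is: 6→1, 15→2, 13→2, 25→3, 10→2, 9→2, 8→2, 19→3, 18→3, 1→1, 18→4, 6→2, 4→2, 8→3, 8→4.
So the longest non-decreasing subsequence has length 4, e.g. 6, 15, 18, 18.

4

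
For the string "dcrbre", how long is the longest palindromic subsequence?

One longest palindromic subsequence is rbr (positions 3,4,5); it reads the same forward and backward, and the interval DP gives dp[1][6] = 3.

3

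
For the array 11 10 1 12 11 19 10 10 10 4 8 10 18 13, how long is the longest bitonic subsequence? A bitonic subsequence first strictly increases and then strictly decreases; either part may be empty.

Let inc[i] be the LIS ending at i and dec[i] the longest strictly decreasing subsequence starting at i. inc = [1, 1, 1, 2, 2, 3, 2, 2, 2, 2, 3, 4, 5, 5], dec = [3, 2, 1, 4, 3, 3, 2, 2, 2, 1, 1, 1, 2, 1].
max_i inc[i]+dec[i]−1 = 6, with one witness 1, 4, 8, 10, 18, 13.

6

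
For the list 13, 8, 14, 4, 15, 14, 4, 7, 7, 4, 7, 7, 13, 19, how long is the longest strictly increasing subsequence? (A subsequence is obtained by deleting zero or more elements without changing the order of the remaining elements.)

One longest increasing subsequence is 13, 14, 15, 19 (positions 1,3,5,14), of length 4; no longer one exists.

4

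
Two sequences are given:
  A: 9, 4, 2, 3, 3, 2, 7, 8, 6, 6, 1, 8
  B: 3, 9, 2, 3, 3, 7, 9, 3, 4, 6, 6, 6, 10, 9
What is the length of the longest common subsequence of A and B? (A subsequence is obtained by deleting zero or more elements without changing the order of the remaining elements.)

Backtracking the LCS table gives one alignment: 9 (A1,B2) → 2 (A3,B3) → 3 (A4,B4) → 3 (A5,B5) → 7 (A7,B6) → 6 (A9,B11) → 6 (A10,B12).
So the longest common subsequence has length 7.

7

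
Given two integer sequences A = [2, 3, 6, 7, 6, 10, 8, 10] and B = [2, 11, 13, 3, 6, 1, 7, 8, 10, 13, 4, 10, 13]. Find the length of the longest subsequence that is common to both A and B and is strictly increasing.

6

For each value that appears in both, track the longest common increasing run ending there.
The best achievable length is 6; one witness is 2, 3, 6, 7, 8, 10 (A-positions 1,2,3,4,7,8, B-positions 1,4,5,7,8,9).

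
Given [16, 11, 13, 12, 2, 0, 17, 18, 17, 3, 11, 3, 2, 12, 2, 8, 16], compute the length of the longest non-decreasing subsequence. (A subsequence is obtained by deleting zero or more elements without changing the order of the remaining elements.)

Let dp[i] be the longest non-decreasing subsequence ending at position i. Then dp = [1, 1, 2, 2, 1, 1, 3, 4, 4, 2, 3, 3, 2, 4, 3, 4, 5].
The maximum is 5; one witness is 2, 3, 11, 12, 16 at positions 5,10,11,14,17.

5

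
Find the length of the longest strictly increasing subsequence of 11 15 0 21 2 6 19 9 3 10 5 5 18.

6

Scanning left to right, the best length ending at each element is: 11→1, 15→2, 0→1, 21→3, 2→2, 6→3, 19→4, 9→4, 3→3, 10→5, 5→4, 5→4, 18→6.
So the longest increasing subsequence has length 6, e.g. 0, 2, 6, 9, 10, 18.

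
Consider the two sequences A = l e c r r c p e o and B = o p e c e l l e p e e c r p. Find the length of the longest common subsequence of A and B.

5

A longest common subsequence is lecrp (length 5); the LCS DP confirms no longer common subsequence exists.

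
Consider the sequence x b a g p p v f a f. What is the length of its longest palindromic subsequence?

4

Using dp[i][j] = 2 + dp[i+1][j−1] if the ends match, else max(dp[i+1][j], dp[i][j−1]):
dp[1][10] = 4. A witness is appa at positions 3,5,6,9.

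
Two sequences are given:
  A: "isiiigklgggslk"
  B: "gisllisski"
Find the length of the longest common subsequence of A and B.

Backtracking the LCS table gives one alignment: i (A1,B2) → s (A2,B3) → i (A3,B6) → s (A12,B8) → k (A14,B9).
So the longest common subsequence has length 5.

5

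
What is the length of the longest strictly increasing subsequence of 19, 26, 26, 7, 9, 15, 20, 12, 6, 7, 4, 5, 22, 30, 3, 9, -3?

Let dp[i] be the longest increasing subsequence ending at position i. Then dp = [1, 2, 2, 1, 2, 3, 4, 3, 1, 2, 1, 2, 5, 6, 1, 3, 1].
The maximum is 6; one witness is 7, 9, 15, 20, 22, 30 at positions 4,5,6,7,13,14.

6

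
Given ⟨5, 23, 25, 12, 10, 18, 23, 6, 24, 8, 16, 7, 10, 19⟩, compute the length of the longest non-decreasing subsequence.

Scanning left to right, the best length ending at each element is: 5→1, 23→2, 25→3, 12→2, 10→2, 18→3, 23→4, 6→2, 24→5, 8→3, 16→4, 7→3, 10→4, 19→5.
So the longest non-decreasing subsequence has length 5, e.g. 5, 12, 18, 23, 24.

5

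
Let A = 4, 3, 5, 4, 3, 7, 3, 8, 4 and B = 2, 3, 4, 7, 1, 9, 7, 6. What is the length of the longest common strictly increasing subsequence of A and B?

3

A longest common strictly increasing subsequence is 3, 4, 7 (length 3); it appears in order in both A and B, and no longer such subsequence exists.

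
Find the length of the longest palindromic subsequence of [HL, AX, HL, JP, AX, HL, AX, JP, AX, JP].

Using dp[i][j] = 2 + dp[i+1][j−1] if the ends match, else max(dp[i+1][j], dp[i][j−1]):
dp[1][10] = 7. A witness is AX JP AX HL AX JP AX at positions 2,4,5,6,7,8,9.

7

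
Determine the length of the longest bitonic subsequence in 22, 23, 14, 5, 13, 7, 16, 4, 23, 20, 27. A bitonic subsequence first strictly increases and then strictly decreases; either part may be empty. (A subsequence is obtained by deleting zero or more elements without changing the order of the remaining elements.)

6

Let inc[i] be the LIS ending at i and dec[i] the longest strictly decreasing subsequence starting at i. inc = [1, 2, 1, 1, 2, 2, 3, 1, 4, 4, 5], dec = [5, 5, 4, 2, 3, 2, 2, 1, 2, 1, 1].
max_i inc[i]+dec[i]−1 = 6, with one witness 22, 23, 14, 13, 7, 4.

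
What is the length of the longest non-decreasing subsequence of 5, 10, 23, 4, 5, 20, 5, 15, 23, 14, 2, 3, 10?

5

Scanning left to right, the best length ending at each element is: 5→1, 10→2, 23→3, 4→1, 5→2, 20→3, 5→3, 15→4, 23→5, 14→4, 2→1, 3→2, 10→4.
So the longest non-decreasing subsequence has length 5, e.g. 5, 5, 5, 15, 23.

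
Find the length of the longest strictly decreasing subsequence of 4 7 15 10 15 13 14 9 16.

3

Let dp[i] be the longest decreasing subsequence ending at position i. Then dp = [1, 1, 1, 2, 1, 2, 2, 3, 1].
The maximum is 3; one witness is 15, 10, 9 at positions 3,4,8.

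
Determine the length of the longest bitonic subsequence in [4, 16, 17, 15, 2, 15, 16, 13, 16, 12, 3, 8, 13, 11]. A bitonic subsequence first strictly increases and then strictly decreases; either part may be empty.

One longest bitonic subsequence is 4, 16, 17, 16, 13, 12, 11 (positions 1,2,3,7,8,10,14): it rises to 17 then falls. Length 7 is optimal.

7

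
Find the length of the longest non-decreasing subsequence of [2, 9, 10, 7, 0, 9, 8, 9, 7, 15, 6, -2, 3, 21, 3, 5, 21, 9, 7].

Scanning left to right, the best length ending at each element is: 2→1, 9→2, 10→3, 7→2, 0→1, 9→3, 8→3, 9→4, 7→3, 15→5, 6→2, -2→1, 3→2, 21→6, 3→3, 5→4, 21→7, 9→5, 7→5.
So the longest non-decreasing subsequence has length 7, e.g. 2, 9, 9, 9, 15, 21, 21.

7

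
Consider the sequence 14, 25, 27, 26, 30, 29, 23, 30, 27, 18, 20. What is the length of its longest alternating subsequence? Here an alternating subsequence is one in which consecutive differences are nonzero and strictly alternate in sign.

8

A longest alternating subsequence is 14, 27, 26, 30, 29, 30, 18, 20 (positions 1,3,4,5,6,8,10,11); its 7 consecutive differences strictly alternate in sign, and length 8 is optimal.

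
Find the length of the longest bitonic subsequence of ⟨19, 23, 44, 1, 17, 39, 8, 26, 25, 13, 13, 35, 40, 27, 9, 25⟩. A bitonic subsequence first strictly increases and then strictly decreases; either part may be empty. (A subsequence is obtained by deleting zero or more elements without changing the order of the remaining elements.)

One longest bitonic subsequence is 19, 23, 44, 39, 26, 25, 13, 9 (positions 1,2,3,6,8,9,11,15): it rises to 44 then falls. Length 8 is optimal.

8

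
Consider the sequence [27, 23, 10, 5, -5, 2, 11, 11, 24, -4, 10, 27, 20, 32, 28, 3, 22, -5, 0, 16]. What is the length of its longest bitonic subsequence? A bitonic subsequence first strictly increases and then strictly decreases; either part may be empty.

9

Let inc[i] be the LIS ending at i and dec[i] the longest strictly decreasing subsequence starting at i. inc = [1, 1, 1, 1, 1, 2, 3, 3, 4, 2, 3, 5, 4, 6, 6, 3, 5, 1, 3, 4], dec = [7, 6, 5, 4, 1, 3, 4, 4, 4, 2, 3, 4, 3, 4, 3, 2, 2, 1, 1, 1].
max_i inc[i]+dec[i]−1 = 9, with one witness -5, 2, 11, 24, 27, 32, 28, 22, 16.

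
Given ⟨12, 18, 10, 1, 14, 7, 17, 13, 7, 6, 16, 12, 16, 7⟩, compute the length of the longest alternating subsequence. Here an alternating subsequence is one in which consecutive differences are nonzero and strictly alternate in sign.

Track the best alternating length ending on an up-step vs a down-step at each position: up/down = 1/1, 2/1, 1/3, 1/3, 4/3, 4/5, 6/3, 6/7, 4/7, 4/7, 8/7, 8/9, 10/7, 8/11.
The maximum over both is 11; one such subsequence is 12, 18, 10, 14, 7, 17, 13, 16, 12, 16, 7.

11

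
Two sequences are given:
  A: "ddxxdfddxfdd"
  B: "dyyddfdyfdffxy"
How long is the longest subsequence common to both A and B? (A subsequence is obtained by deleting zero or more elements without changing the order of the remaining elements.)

7

Backtracking the LCS table gives one alignment: d (A1,B1) → d (A2,B4) → d (A5,B5) → f (A6,B6) → d (A7,B7) → d (A8,B10) → x (A9,B13).
So the longest common subsequence has length 7.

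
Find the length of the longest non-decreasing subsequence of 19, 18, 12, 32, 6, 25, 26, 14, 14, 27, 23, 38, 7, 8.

5

Scanning left to right, the best length ending at each element is: 19→1, 18→1, 12→1, 32→2, 6→1, 25→2, 26→3, 14→2, 14→3, 27→4, 23→4, 38→5, 7→2, 8→3.
So the longest non-decreasing subsequence has length 5, e.g. 19, 25, 26, 27, 38.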